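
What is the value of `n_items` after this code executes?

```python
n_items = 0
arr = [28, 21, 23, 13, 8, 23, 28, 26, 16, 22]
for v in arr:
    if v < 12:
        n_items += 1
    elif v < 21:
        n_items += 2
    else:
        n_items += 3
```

Let's trace through this code step by step.

Initialize: n_items = 0
Initialize: arr = [28, 21, 23, 13, 8, 23, 28, 26, 16, 22]
Entering loop: for v in arr:

After execution: n_items = 26
26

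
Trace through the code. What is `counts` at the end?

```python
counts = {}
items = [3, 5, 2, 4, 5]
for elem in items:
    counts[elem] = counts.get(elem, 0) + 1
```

Let's trace through this code step by step.

Initialize: counts = {}
Initialize: items = [3, 5, 2, 4, 5]
Entering loop: for elem in items:

After execution: counts = {3: 1, 5: 2, 2: 1, 4: 1}
{3: 1, 5: 2, 2: 1, 4: 1}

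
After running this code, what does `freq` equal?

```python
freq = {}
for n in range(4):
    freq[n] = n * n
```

Let's trace through this code step by step.

Initialize: freq = {}
Entering loop: for n in range(4):

After execution: freq = {0: 0, 1: 1, 2: 4, 3: 9}
{0: 0, 1: 1, 2: 4, 3: 9}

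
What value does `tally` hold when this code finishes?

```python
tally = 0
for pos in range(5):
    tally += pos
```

Let's trace through this code step by step.

Initialize: tally = 0
Entering loop: for pos in range(5):

After execution: tally = 10
10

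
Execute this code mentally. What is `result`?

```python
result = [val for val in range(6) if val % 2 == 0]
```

Let's trace through this code step by step.

Initialize: result = [val for val in range(6) if val % 2 == 0]

After execution: result = [0, 2, 4]
[0, 2, 4]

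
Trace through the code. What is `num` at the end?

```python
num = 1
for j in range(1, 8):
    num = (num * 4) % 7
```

Let's trace through this code step by step.

Initialize: num = 1
Entering loop: for j in range(1, 8):

After execution: num = 4
4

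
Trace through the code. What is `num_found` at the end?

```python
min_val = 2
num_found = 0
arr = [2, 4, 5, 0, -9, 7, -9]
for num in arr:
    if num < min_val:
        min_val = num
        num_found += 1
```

Let's trace through this code step by step.

Initialize: min_val = 2
Initialize: num_found = 0
Initialize: arr = [2, 4, 5, 0, -9, 7, -9]
Entering loop: for num in arr:

After execution: num_found = 2
2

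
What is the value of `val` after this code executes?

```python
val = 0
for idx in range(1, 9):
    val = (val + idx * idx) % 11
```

Let's trace through this code step by step.

Initialize: val = 0
Entering loop: for idx in range(1, 9):

After execution: val = 6
6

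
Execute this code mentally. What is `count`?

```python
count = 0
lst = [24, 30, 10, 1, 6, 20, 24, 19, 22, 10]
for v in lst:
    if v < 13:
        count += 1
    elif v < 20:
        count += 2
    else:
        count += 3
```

Let's trace through this code step by step.

Initialize: count = 0
Initialize: lst = [24, 30, 10, 1, 6, 20, 24, 19, 22, 10]
Entering loop: for v in lst:

After execution: count = 21
21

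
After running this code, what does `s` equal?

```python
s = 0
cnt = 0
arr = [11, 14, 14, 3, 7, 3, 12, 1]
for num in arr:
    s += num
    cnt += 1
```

Let's trace through this code step by step.

Initialize: s = 0
Initialize: cnt = 0
Initialize: arr = [11, 14, 14, 3, 7, 3, 12, 1]
Entering loop: for num in arr:

After execution: s = 65
65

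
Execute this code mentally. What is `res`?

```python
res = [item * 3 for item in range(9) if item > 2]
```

Let's trace through this code step by step.

Initialize: res = [item * 3 for item in range(9) if item > 2]

After execution: res = [9, 12, 15, 18, 21, 24]
[9, 12, 15, 18, 21, 24]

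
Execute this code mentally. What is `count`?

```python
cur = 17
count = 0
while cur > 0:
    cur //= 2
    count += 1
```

Let's trace through this code step by step.

Initialize: cur = 17
Initialize: count = 0
Entering loop: while cur > 0:

After execution: count = 5
5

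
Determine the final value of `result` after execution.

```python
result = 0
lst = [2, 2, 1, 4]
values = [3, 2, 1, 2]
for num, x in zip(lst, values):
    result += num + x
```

Let's trace through this code step by step.

Initialize: result = 0
Initialize: lst = [2, 2, 1, 4]
Initialize: values = [3, 2, 1, 2]
Entering loop: for num, x in zip(lst, values):

After execution: result = 17
17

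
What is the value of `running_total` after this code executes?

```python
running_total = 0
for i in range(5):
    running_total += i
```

Let's trace through this code step by step.

Initialize: running_total = 0
Entering loop: for i in range(5):

After execution: running_total = 10
10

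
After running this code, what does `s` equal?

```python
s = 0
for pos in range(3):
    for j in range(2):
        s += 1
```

Let's trace through this code step by step.

Initialize: s = 0
Entering loop: for pos in range(3):

After execution: s = 6
6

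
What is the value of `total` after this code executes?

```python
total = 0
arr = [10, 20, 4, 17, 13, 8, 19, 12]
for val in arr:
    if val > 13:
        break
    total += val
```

Let's trace through this code step by step.

Initialize: total = 0
Initialize: arr = [10, 20, 4, 17, 13, 8, 19, 12]
Entering loop: for val in arr:

After execution: total = 10
10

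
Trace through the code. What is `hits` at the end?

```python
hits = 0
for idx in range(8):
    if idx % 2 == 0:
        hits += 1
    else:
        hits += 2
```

Let's trace through this code step by step.

Initialize: hits = 0
Entering loop: for idx in range(8):

After execution: hits = 12
12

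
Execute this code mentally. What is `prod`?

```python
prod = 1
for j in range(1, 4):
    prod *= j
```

Let's trace through this code step by step.

Initialize: prod = 1
Entering loop: for j in range(1, 4):

After execution: prod = 6
6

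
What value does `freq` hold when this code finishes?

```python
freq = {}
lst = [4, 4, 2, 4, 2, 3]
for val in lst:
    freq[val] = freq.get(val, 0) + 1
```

Let's trace through this code step by step.

Initialize: freq = {}
Initialize: lst = [4, 4, 2, 4, 2, 3]
Entering loop: for val in lst:

After execution: freq = {4: 3, 2: 2, 3: 1}
{4: 3, 2: 2, 3: 1}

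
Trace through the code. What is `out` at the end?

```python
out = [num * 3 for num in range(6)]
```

Let's trace through this code step by step.

Initialize: out = [num * 3 for num in range(6)]

After execution: out = [0, 3, 6, 9, 12, 15]
[0, 3, 6, 9, 12, 15]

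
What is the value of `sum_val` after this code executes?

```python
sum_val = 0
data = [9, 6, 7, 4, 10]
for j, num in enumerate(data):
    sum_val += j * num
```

Let's trace through this code step by step.

Initialize: sum_val = 0
Initialize: data = [9, 6, 7, 4, 10]
Entering loop: for j, num in enumerate(data):

After execution: sum_val = 72
72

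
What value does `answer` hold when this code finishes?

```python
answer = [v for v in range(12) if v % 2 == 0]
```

Let's trace through this code step by step.

Initialize: answer = [v for v in range(12) if v % 2 == 0]

After execution: answer = [0, 2, 4, 6, 8, 10]
[0, 2, 4, 6, 8, 10]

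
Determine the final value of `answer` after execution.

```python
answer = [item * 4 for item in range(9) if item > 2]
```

Let's trace through this code step by step.

Initialize: answer = [item * 4 for item in range(9) if item > 2]

After execution: answer = [12, 16, 20, 24, 28, 32]
[12, 16, 20, 24, 28, 32]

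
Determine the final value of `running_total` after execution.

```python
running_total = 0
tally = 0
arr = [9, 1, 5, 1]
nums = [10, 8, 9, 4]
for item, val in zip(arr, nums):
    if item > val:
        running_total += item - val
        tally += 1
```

Let's trace through this code step by step.

Initialize: running_total = 0
Initialize: tally = 0
Initialize: arr = [9, 1, 5, 1]
Initialize: nums = [10, 8, 9, 4]
Entering loop: for item, val in zip(arr, nums):

After execution: running_total = 0
0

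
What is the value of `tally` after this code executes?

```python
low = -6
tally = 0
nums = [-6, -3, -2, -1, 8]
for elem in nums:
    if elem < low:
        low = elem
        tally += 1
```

Let's trace through this code step by step.

Initialize: low = -6
Initialize: tally = 0
Initialize: nums = [-6, -3, -2, -1, 8]
Entering loop: for elem in nums:

After execution: tally = 0
0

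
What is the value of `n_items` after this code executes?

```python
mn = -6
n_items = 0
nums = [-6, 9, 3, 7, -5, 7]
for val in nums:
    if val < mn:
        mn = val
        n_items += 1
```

Let's trace through this code step by step.

Initialize: mn = -6
Initialize: n_items = 0
Initialize: nums = [-6, 9, 3, 7, -5, 7]
Entering loop: for val in nums:

After execution: n_items = 0
0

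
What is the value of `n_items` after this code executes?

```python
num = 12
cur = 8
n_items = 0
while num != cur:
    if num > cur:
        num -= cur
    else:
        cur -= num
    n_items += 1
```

Let's trace through this code step by step.

Initialize: num = 12
Initialize: cur = 8
Initialize: n_items = 0
Entering loop: while num != cur:

After execution: n_items = 2
2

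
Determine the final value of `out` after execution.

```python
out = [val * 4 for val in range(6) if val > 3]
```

Let's trace through this code step by step.

Initialize: out = [val * 4 for val in range(6) if val > 3]

After execution: out = [16, 20]
[16, 20]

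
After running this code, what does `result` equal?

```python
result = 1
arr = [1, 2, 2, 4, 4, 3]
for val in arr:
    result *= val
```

Let's trace through this code step by step.

Initialize: result = 1
Initialize: arr = [1, 2, 2, 4, 4, 3]
Entering loop: for val in arr:

After execution: result = 192
192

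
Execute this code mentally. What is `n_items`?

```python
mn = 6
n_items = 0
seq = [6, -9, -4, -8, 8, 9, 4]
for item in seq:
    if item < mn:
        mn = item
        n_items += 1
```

Let's trace through this code step by step.

Initialize: mn = 6
Initialize: n_items = 0
Initialize: seq = [6, -9, -4, -8, 8, 9, 4]
Entering loop: for item in seq:

After execution: n_items = 1
1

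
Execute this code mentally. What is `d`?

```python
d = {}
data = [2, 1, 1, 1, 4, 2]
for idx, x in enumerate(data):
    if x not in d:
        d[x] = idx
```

Let's trace through this code step by step.

Initialize: d = {}
Initialize: data = [2, 1, 1, 1, 4, 2]
Entering loop: for idx, x in enumerate(data):

After execution: d = {2: 0, 1: 1, 4: 4}
{2: 0, 1: 1, 4: 4}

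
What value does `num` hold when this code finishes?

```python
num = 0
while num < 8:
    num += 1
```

Let's trace through this code step by step.

Initialize: num = 0
Entering loop: while num < 8:

After execution: num = 8
8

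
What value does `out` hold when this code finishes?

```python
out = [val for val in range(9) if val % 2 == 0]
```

Let's trace through this code step by step.

Initialize: out = [val for val in range(9) if val % 2 == 0]

After execution: out = [0, 2, 4, 6, 8]
[0, 2, 4, 6, 8]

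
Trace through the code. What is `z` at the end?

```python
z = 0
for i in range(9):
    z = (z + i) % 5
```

Let's trace through this code step by step.

Initialize: z = 0
Entering loop: for i in range(9):

After execution: z = 1
1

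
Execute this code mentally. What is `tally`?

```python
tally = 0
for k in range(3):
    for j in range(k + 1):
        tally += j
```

Let's trace through this code step by step.

Initialize: tally = 0
Entering loop: for k in range(3):

After execution: tally = 4
4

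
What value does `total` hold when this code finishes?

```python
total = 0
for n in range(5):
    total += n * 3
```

Let's trace through this code step by step.

Initialize: total = 0
Entering loop: for n in range(5):

After execution: total = 30
30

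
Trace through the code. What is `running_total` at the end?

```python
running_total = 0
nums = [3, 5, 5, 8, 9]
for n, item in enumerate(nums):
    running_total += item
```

Let's trace through this code step by step.

Initialize: running_total = 0
Initialize: nums = [3, 5, 5, 8, 9]
Entering loop: for n, item in enumerate(nums):

After execution: running_total = 30
30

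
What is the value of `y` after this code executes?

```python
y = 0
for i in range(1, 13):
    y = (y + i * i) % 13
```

Let's trace through this code step by step.

Initialize: y = 0
Entering loop: for i in range(1, 13):

After execution: y = 0
0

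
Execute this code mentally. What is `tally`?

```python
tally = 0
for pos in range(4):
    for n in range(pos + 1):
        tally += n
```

Let's trace through this code step by step.

Initialize: tally = 0
Entering loop: for pos in range(4):

After execution: tally = 10
10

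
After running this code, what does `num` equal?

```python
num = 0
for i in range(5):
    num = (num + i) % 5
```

Let's trace through this code step by step.

Initialize: num = 0
Entering loop: for i in range(5):

After execution: num = 0
0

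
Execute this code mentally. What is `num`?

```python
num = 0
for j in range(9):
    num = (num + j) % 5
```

Let's trace through this code step by step.

Initialize: num = 0
Entering loop: for j in range(9):

After execution: num = 1
1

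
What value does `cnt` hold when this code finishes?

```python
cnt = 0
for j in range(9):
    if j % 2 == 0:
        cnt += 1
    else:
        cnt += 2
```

Let's trace through this code step by step.

Initialize: cnt = 0
Entering loop: for j in range(9):

After execution: cnt = 13
13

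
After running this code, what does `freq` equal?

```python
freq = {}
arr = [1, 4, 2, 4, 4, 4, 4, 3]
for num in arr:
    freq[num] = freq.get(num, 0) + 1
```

Let's trace through this code step by step.

Initialize: freq = {}
Initialize: arr = [1, 4, 2, 4, 4, 4, 4, 3]
Entering loop: for num in arr:

After execution: freq = {1: 1, 4: 5, 2: 1, 3: 1}
{1: 1, 4: 5, 2: 1, 3: 1}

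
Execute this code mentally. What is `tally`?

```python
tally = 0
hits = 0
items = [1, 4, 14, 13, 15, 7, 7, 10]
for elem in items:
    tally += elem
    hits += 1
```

Let's trace through this code step by step.

Initialize: tally = 0
Initialize: hits = 0
Initialize: items = [1, 4, 14, 13, 15, 7, 7, 10]
Entering loop: for elem in items:

After execution: tally = 71
71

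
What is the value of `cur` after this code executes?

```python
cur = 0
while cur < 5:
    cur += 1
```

Let's trace through this code step by step.

Initialize: cur = 0
Entering loop: while cur < 5:

After execution: cur = 5
5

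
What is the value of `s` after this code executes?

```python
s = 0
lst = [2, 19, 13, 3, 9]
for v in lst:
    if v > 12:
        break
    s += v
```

Let's trace through this code step by step.

Initialize: s = 0
Initialize: lst = [2, 19, 13, 3, 9]
Entering loop: for v in lst:

After execution: s = 2
2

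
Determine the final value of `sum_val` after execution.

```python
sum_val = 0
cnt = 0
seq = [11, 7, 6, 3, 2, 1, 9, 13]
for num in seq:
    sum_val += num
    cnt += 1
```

Let's trace through this code step by step.

Initialize: sum_val = 0
Initialize: cnt = 0
Initialize: seq = [11, 7, 6, 3, 2, 1, 9, 13]
Entering loop: for num in seq:

After execution: sum_val = 52
52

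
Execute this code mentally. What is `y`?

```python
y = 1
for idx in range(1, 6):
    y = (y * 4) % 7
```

Let's trace through this code step by step.

Initialize: y = 1
Entering loop: for idx in range(1, 6):

After execution: y = 2
2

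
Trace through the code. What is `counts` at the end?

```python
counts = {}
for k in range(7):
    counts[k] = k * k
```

Let's trace through this code step by step.

Initialize: counts = {}
Entering loop: for k in range(7):

After execution: counts = {0: 0, 1: 1, 2: 4, 3: 9, 4: 16, 5: 25, 6: 36}
{0: 0, 1: 1, 2: 4, 3: 9, 4: 16, 5: 25, 6: 36}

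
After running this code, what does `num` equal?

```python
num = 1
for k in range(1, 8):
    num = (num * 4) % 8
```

Let's trace through this code step by step.

Initialize: num = 1
Entering loop: for k in range(1, 8):

After execution: num = 0
0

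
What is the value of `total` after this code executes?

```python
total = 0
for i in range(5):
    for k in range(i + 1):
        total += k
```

Let's trace through this code step by step.

Initialize: total = 0
Entering loop: for i in range(5):

After execution: total = 20
20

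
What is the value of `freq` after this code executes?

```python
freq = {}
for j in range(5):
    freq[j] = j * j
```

Let's trace through this code step by step.

Initialize: freq = {}
Entering loop: for j in range(5):

After execution: freq = {0: 0, 1: 1, 2: 4, 3: 9, 4: 16}
{0: 0, 1: 1, 2: 4, 3: 9, 4: 16}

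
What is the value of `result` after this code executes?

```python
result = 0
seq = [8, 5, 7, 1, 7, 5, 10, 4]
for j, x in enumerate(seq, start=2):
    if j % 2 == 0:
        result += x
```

Let's trace through this code step by step.

Initialize: result = 0
Initialize: seq = [8, 5, 7, 1, 7, 5, 10, 4]
Entering loop: for j, x in enumerate(seq, start=2):

After execution: result = 32
32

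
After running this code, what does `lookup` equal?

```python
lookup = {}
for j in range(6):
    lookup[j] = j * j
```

Let's trace through this code step by step.

Initialize: lookup = {}
Entering loop: for j in range(6):

After execution: lookup = {0: 0, 1: 1, 2: 4, 3: 9, 4: 16, 5: 25}
{0: 0, 1: 1, 2: 4, 3: 9, 4: 16, 5: 25}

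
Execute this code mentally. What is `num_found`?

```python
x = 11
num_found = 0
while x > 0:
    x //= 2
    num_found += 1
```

Let's trace through this code step by step.

Initialize: x = 11
Initialize: num_found = 0
Entering loop: while x > 0:

After execution: num_found = 4
4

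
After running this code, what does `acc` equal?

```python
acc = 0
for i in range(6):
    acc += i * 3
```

Let's trace through this code step by step.

Initialize: acc = 0
Entering loop: for i in range(6):

After execution: acc = 45
45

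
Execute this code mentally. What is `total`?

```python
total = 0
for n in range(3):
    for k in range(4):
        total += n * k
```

Let's trace through this code step by step.

Initialize: total = 0
Entering loop: for n in range(3):

After execution: total = 18
18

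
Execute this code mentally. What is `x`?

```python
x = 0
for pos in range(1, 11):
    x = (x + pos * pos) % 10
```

Let's trace through this code step by step.

Initialize: x = 0
Entering loop: for pos in range(1, 11):

After execution: x = 5
5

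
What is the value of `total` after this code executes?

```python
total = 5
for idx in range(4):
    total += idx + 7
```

Let's trace through this code step by step.

Initialize: total = 5
Entering loop: for idx in range(4):

After execution: total = 39
39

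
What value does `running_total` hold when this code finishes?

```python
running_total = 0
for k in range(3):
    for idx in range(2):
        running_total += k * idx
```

Let's trace through this code step by step.

Initialize: running_total = 0
Entering loop: for k in range(3):

After execution: running_total = 3
3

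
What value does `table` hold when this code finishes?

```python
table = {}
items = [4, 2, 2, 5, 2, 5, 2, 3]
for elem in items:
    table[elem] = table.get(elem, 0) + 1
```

Let's trace through this code step by step.

Initialize: table = {}
Initialize: items = [4, 2, 2, 5, 2, 5, 2, 3]
Entering loop: for elem in items:

After execution: table = {4: 1, 2: 4, 5: 2, 3: 1}
{4: 1, 2: 4, 5: 2, 3: 1}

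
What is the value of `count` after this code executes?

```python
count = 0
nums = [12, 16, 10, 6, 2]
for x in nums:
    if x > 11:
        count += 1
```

Let's trace through this code step by step.

Initialize: count = 0
Initialize: nums = [12, 16, 10, 6, 2]
Entering loop: for x in nums:

After execution: count = 2
2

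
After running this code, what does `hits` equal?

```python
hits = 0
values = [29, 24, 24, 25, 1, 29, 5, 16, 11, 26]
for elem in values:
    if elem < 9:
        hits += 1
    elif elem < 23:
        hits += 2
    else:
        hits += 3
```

Let's trace through this code step by step.

Initialize: hits = 0
Initialize: values = [29, 24, 24, 25, 1, 29, 5, 16, 11, 26]
Entering loop: for elem in values:

After execution: hits = 24
24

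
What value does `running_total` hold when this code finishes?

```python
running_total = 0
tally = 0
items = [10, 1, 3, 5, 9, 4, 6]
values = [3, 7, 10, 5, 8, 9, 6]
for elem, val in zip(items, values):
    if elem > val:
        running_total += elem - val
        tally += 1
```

Let's trace through this code step by step.

Initialize: running_total = 0
Initialize: tally = 0
Initialize: items = [10, 1, 3, 5, 9, 4, 6]
Initialize: values = [3, 7, 10, 5, 8, 9, 6]
Entering loop: for elem, val in zip(items, values):

After execution: running_total = 8
8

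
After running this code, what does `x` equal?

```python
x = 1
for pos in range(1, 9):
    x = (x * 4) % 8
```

Let's trace through this code step by step.

Initialize: x = 1
Entering loop: for pos in range(1, 9):

After execution: x = 0
0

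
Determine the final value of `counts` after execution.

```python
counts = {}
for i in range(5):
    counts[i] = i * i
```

Let's trace through this code step by step.

Initialize: counts = {}
Entering loop: for i in range(5):

After execution: counts = {0: 0, 1: 1, 2: 4, 3: 9, 4: 16}
{0: 0, 1: 1, 2: 4, 3: 9, 4: 16}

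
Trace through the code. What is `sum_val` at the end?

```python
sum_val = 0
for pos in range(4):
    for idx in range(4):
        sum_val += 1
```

Let's trace through this code step by step.

Initialize: sum_val = 0
Entering loop: for pos in range(4):

After execution: sum_val = 16
16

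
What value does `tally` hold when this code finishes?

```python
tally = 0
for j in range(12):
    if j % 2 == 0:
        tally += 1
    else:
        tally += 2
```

Let's trace through this code step by step.

Initialize: tally = 0
Entering loop: for j in range(12):

After execution: tally = 18
18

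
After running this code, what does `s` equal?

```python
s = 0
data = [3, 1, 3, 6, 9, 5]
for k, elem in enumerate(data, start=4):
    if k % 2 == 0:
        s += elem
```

Let's trace through this code step by step.

Initialize: s = 0
Initialize: data = [3, 1, 3, 6, 9, 5]
Entering loop: for k, elem in enumerate(data, start=4):

After execution: s = 15
15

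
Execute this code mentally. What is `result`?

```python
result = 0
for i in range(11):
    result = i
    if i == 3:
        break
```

Let's trace through this code step by step.

Initialize: result = 0
Entering loop: for i in range(11):

After execution: result = 3
3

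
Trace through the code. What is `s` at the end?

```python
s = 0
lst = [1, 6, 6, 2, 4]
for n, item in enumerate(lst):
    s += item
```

Let's trace through this code step by step.

Initialize: s = 0
Initialize: lst = [1, 6, 6, 2, 4]
Entering loop: for n, item in enumerate(lst):

After execution: s = 19
19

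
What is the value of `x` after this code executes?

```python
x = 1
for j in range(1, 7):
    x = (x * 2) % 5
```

Let's trace through this code step by step.

Initialize: x = 1
Entering loop: for j in range(1, 7):

After execution: x = 4
4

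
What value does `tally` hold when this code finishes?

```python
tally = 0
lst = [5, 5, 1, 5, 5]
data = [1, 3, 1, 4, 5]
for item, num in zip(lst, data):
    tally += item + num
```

Let's trace through this code step by step.

Initialize: tally = 0
Initialize: lst = [5, 5, 1, 5, 5]
Initialize: data = [1, 3, 1, 4, 5]
Entering loop: for item, num in zip(lst, data):

After execution: tally = 35
35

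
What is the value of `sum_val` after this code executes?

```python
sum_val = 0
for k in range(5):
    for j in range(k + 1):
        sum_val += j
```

Let's trace through this code step by step.

Initialize: sum_val = 0
Entering loop: for k in range(5):

After execution: sum_val = 20
20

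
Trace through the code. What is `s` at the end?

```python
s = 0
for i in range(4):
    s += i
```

Let's trace through this code step by step.

Initialize: s = 0
Entering loop: for i in range(4):

After execution: s = 6
6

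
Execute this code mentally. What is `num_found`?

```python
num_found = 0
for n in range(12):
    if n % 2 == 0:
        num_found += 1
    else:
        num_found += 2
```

Let's trace through this code step by step.

Initialize: num_found = 0
Entering loop: for n in range(12):

After execution: num_found = 18
18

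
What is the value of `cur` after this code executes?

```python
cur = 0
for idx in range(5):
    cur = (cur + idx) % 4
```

Let's trace through this code step by step.

Initialize: cur = 0
Entering loop: for idx in range(5):

After execution: cur = 2
2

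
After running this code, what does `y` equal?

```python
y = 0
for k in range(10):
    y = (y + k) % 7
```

Let's trace through this code step by step.

Initialize: y = 0
Entering loop: for k in range(10):

After execution: y = 3
3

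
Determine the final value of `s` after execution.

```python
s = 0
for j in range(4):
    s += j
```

Let's trace through this code step by step.

Initialize: s = 0
Entering loop: for j in range(4):

After execution: s = 6
6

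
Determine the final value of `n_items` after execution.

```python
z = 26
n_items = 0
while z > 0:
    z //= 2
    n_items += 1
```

Let's trace through this code step by step.

Initialize: z = 26
Initialize: n_items = 0
Entering loop: while z > 0:

After execution: n_items = 5
5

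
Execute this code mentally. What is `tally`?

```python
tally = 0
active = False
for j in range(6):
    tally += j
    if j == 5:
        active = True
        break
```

Let's trace through this code step by step.

Initialize: tally = 0
Initialize: active = False
Entering loop: for j in range(6):

After execution: tally = 15
15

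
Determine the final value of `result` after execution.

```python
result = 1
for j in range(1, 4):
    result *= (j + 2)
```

Let's trace through this code step by step.

Initialize: result = 1
Entering loop: for j in range(1, 4):

After execution: result = 60
60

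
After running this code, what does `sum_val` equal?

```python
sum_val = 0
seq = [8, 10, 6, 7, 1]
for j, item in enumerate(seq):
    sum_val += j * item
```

Let's trace through this code step by step.

Initialize: sum_val = 0
Initialize: seq = [8, 10, 6, 7, 1]
Entering loop: for j, item in enumerate(seq):

After execution: sum_val = 47
47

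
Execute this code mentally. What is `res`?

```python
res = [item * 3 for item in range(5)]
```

Let's trace through this code step by step.

Initialize: res = [item * 3 for item in range(5)]

After execution: res = [0, 3, 6, 9, 12]
[0, 3, 6, 9, 12]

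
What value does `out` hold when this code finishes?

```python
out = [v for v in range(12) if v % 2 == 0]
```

Let's trace through this code step by step.

Initialize: out = [v for v in range(12) if v % 2 == 0]

After execution: out = [0, 2, 4, 6, 8, 10]
[0, 2, 4, 6, 8, 10]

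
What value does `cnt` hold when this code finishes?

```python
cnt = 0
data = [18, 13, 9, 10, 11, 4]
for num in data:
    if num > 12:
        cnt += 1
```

Let's trace through this code step by step.

Initialize: cnt = 0
Initialize: data = [18, 13, 9, 10, 11, 4]
Entering loop: for num in data:

After execution: cnt = 2
2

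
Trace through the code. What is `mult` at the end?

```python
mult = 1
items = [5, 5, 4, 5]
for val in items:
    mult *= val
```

Let's trace through this code step by step.

Initialize: mult = 1
Initialize: items = [5, 5, 4, 5]
Entering loop: for val in items:

After execution: mult = 500
500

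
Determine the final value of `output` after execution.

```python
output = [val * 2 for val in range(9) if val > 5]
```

Let's trace through this code step by step.

Initialize: output = [val * 2 for val in range(9) if val > 5]

After execution: output = [12, 14, 16]
[12, 14, 16]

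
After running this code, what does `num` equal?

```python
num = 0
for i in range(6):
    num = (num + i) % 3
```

Let's trace through this code step by step.

Initialize: num = 0
Entering loop: for i in range(6):

After execution: num = 0
0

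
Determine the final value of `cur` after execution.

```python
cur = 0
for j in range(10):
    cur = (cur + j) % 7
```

Let's trace through this code step by step.

Initialize: cur = 0
Entering loop: for j in range(10):

After execution: cur = 3
3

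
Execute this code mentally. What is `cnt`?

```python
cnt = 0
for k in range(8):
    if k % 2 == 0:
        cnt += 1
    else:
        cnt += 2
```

Let's trace through this code step by step.

Initialize: cnt = 0
Entering loop: for k in range(8):

After execution: cnt = 12
12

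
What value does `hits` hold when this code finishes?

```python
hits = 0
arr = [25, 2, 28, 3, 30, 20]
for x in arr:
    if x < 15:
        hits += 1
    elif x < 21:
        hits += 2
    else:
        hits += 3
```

Let's trace through this code step by step.

Initialize: hits = 0
Initialize: arr = [25, 2, 28, 3, 30, 20]
Entering loop: for x in arr:

After execution: hits = 13
13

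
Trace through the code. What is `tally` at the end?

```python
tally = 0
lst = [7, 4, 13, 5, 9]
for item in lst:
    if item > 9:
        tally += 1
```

Let's trace through this code step by step.

Initialize: tally = 0
Initialize: lst = [7, 4, 13, 5, 9]
Entering loop: for item in lst:

After execution: tally = 1
1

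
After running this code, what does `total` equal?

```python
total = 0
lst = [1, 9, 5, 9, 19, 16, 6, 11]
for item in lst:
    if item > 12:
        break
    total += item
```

Let's trace through this code step by step.

Initialize: total = 0
Initialize: lst = [1, 9, 5, 9, 19, 16, 6, 11]
Entering loop: for item in lst:

After execution: total = 24
24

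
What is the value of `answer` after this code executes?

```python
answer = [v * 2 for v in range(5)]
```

Let's trace through this code step by step.

Initialize: answer = [v * 2 for v in range(5)]

After execution: answer = [0, 2, 4, 6, 8]
[0, 2, 4, 6, 8]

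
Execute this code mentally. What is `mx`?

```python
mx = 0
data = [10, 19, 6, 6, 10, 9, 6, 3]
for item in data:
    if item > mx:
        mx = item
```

Let's trace through this code step by step.

Initialize: mx = 0
Initialize: data = [10, 19, 6, 6, 10, 9, 6, 3]
Entering loop: for item in data:

After execution: mx = 19
19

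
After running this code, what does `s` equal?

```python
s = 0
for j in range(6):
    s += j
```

Let's trace through this code step by step.

Initialize: s = 0
Entering loop: for j in range(6):

After execution: s = 15
15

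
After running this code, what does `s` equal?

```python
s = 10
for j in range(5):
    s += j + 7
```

Let's trace through this code step by step.

Initialize: s = 10
Entering loop: for j in range(5):

After execution: s = 55
55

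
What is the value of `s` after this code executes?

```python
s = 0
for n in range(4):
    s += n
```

Let's trace through this code step by step.

Initialize: s = 0
Entering loop: for n in range(4):

After execution: s = 6
6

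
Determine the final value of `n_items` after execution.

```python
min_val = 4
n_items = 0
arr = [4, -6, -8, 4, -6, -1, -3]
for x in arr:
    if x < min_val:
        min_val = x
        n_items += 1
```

Let's trace through this code step by step.

Initialize: min_val = 4
Initialize: n_items = 0
Initialize: arr = [4, -6, -8, 4, -6, -1, -3]
Entering loop: for x in arr:

After execution: n_items = 2
2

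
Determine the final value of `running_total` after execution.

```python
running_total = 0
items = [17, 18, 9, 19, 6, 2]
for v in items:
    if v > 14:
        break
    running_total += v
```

Let's trace through this code step by step.

Initialize: running_total = 0
Initialize: items = [17, 18, 9, 19, 6, 2]
Entering loop: for v in items:

After execution: running_total = 0
0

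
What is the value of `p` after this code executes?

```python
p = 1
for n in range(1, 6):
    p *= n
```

Let's trace through this code step by step.

Initialize: p = 1
Entering loop: for n in range(1, 6):

After execution: p = 120
120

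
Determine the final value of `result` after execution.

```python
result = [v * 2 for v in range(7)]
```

Let's trace through this code step by step.

Initialize: result = [v * 2 for v in range(7)]

After execution: result = [0, 2, 4, 6, 8, 10, 12]
[0, 2, 4, 6, 8, 10, 12]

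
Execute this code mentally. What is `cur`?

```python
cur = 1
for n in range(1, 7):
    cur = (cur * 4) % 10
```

Let's trace through this code step by step.

Initialize: cur = 1
Entering loop: for n in range(1, 7):

After execution: cur = 6
6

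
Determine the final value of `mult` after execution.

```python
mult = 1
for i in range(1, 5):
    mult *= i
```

Let's trace through this code step by step.

Initialize: mult = 1
Entering loop: for i in range(1, 5):

After execution: mult = 24
24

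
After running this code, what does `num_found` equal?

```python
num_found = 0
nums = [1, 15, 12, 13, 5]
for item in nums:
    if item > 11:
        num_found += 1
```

Let's trace through this code step by step.

Initialize: num_found = 0
Initialize: nums = [1, 15, 12, 13, 5]
Entering loop: for item in nums:

After execution: num_found = 3
3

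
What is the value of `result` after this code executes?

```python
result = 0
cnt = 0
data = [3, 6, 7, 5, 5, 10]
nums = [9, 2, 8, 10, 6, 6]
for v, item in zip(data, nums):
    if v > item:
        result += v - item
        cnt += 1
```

Let's trace through this code step by step.

Initialize: result = 0
Initialize: cnt = 0
Initialize: data = [3, 6, 7, 5, 5, 10]
Initialize: nums = [9, 2, 8, 10, 6, 6]
Entering loop: for v, item in zip(data, nums):

After execution: result = 8
8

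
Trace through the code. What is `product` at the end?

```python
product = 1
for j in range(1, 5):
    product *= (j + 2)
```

Let's trace through this code step by step.

Initialize: product = 1
Entering loop: for j in range(1, 5):

After execution: product = 360
360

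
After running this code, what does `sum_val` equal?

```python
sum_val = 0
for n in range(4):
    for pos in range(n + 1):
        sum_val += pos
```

Let's trace through this code step by step.

Initialize: sum_val = 0
Entering loop: for n in range(4):

After execution: sum_val = 10
10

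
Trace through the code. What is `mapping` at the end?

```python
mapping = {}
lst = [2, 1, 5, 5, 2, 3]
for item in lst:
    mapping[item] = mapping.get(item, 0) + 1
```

Let's trace through this code step by step.

Initialize: mapping = {}
Initialize: lst = [2, 1, 5, 5, 2, 3]
Entering loop: for item in lst:

After execution: mapping = {2: 2, 1: 1, 5: 2, 3: 1}
{2: 2, 1: 1, 5: 2, 3: 1}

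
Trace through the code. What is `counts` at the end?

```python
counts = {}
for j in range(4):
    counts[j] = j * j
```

Let's trace through this code step by step.

Initialize: counts = {}
Entering loop: for j in range(4):

After execution: counts = {0: 0, 1: 1, 2: 4, 3: 9}
{0: 0, 1: 1, 2: 4, 3: 9}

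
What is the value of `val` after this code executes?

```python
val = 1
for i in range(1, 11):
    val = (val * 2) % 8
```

Let's trace through this code step by step.

Initialize: val = 1
Entering loop: for i in range(1, 11):

After execution: val = 0
0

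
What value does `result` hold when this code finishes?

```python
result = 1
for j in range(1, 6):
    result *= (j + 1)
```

Let's trace through this code step by step.

Initialize: result = 1
Entering loop: for j in range(1, 6):

After execution: result = 720
720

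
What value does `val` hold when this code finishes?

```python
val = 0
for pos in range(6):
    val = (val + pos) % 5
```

Let's trace through this code step by step.

Initialize: val = 0
Entering loop: for pos in range(6):

After execution: val = 0
0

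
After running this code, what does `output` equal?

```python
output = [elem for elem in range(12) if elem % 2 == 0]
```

Let's trace through this code step by step.

Initialize: output = [elem for elem in range(12) if elem % 2 == 0]

After execution: output = [0, 2, 4, 6, 8, 10]
[0, 2, 4, 6, 8, 10]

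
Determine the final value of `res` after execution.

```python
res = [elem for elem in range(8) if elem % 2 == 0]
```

Let's trace through this code step by step.

Initialize: res = [elem for elem in range(8) if elem % 2 == 0]

After execution: res = [0, 2, 4, 6]
[0, 2, 4, 6]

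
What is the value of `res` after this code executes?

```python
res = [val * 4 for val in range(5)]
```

Let's trace through this code step by step.

Initialize: res = [val * 4 for val in range(5)]

After execution: res = [0, 4, 8, 12, 16]
[0, 4, 8, 12, 16]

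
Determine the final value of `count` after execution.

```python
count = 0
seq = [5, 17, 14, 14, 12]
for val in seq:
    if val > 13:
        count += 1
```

Let's trace through this code step by step.

Initialize: count = 0
Initialize: seq = [5, 17, 14, 14, 12]
Entering loop: for val in seq:

After execution: count = 3
3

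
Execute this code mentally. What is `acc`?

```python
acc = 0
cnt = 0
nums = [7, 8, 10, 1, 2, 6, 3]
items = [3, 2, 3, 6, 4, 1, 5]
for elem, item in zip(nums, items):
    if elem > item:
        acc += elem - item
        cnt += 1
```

Let's trace through this code step by step.

Initialize: acc = 0
Initialize: cnt = 0
Initialize: nums = [7, 8, 10, 1, 2, 6, 3]
Initialize: items = [3, 2, 3, 6, 4, 1, 5]
Entering loop: for elem, item in zip(nums, items):

After execution: acc = 22
22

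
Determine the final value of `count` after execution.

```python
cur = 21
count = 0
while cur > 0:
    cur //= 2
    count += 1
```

Let's trace through this code step by step.

Initialize: cur = 21
Initialize: count = 0
Entering loop: while cur > 0:

After execution: count = 5
5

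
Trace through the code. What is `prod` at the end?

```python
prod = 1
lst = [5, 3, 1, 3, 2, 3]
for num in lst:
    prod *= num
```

Let's trace through this code step by step.

Initialize: prod = 1
Initialize: lst = [5, 3, 1, 3, 2, 3]
Entering loop: for num in lst:

After execution: prod = 270
270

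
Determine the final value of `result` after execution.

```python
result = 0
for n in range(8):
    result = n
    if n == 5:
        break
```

Let's trace through this code step by step.

Initialize: result = 0
Entering loop: for n in range(8):

After execution: result = 5
5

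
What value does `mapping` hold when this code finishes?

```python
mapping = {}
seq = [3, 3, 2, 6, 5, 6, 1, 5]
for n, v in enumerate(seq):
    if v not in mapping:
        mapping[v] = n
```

Let's trace through this code step by step.

Initialize: mapping = {}
Initialize: seq = [3, 3, 2, 6, 5, 6, 1, 5]
Entering loop: for n, v in enumerate(seq):

After execution: mapping = {3: 0, 2: 2, 6: 3, 5: 4, 1: 6}
{3: 0, 2: 2, 6: 3, 5: 4, 1: 6}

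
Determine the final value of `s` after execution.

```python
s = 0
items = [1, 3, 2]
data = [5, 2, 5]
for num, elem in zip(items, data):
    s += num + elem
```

Let's trace through this code step by step.

Initialize: s = 0
Initialize: items = [1, 3, 2]
Initialize: data = [5, 2, 5]
Entering loop: for num, elem in zip(items, data):

After execution: s = 18
18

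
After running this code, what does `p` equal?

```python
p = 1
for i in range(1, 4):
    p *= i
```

Let's trace through this code step by step.

Initialize: p = 1
Entering loop: for i in range(1, 4):

After execution: p = 6
6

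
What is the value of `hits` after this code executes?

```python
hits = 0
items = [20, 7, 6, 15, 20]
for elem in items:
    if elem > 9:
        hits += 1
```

Let's trace through this code step by step.

Initialize: hits = 0
Initialize: items = [20, 7, 6, 15, 20]
Entering loop: for elem in items:

After execution: hits = 3
3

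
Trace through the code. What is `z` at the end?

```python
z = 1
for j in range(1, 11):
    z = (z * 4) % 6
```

Let's trace through this code step by step.

Initialize: z = 1
Entering loop: for j in range(1, 11):

After execution: z = 4
4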